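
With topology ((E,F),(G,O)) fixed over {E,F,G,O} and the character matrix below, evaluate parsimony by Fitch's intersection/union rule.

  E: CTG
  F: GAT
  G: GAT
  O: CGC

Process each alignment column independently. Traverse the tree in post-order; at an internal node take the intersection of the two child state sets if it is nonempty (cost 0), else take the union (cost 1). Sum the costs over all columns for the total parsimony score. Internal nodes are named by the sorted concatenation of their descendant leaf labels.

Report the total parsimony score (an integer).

6

site 0, node EF: E={C} ∪ F={G} → {C,G} (+1)
site 0, node GO: G={G} ∪ O={C} → {C,G} (+1)
site 0, node EFGO: EF={C,G} ∩ GO={C,G} → {C,G} (+0)
site 1, node EF: E={T} ∪ F={A} → {A,T} (+1)
site 1, node GO: G={A} ∪ O={G} → {A,G} (+1)
site 1, node EFGO: EF={A,T} ∩ GO={A,G} → {A} (+0)
site 2, node EF: E={G} ∪ F={T} → {G,T} (+1)
site 2, node GO: G={T} ∪ O={C} → {C,T} (+1)
site 2, node EFGO: EF={G,T} ∩ GO={C,T} → {T} (+0)
per-site changes: [2, 2, 2]; total = 6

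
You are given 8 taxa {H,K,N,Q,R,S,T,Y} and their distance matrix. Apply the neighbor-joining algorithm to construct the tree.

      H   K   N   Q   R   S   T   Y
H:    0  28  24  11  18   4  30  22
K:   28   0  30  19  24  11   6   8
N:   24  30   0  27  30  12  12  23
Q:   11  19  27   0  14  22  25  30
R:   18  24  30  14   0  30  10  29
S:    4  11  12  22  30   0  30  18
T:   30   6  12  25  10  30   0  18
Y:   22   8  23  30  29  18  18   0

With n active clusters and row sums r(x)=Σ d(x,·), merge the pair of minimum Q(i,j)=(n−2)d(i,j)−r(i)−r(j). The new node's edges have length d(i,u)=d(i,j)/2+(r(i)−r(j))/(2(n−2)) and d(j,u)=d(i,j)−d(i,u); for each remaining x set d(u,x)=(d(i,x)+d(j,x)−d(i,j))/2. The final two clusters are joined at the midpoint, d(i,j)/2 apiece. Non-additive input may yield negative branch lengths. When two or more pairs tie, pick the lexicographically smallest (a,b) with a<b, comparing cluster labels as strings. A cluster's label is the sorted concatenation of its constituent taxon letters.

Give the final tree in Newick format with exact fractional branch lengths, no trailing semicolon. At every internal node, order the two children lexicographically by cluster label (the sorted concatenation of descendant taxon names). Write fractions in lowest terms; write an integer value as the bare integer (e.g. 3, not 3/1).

step 1: merge (H,S) at d=4, Q=-240; branch lengths H→17/6, S→7/6; new cluster HS
  updated: d(HS,K)=35/2, d(HS,N)=16, d(HS,Q)=29/2, d(HS,R)=22, d(HS,T)=28, d(HS,Y)=18
step 2: merge (K,Y) at d=8, Q=-381/2; branch lengths K→37/20, Y→123/20; new cluster KY
  updated: d(HS,KY)=55/4, d(KY,N)=45/2, d(KY,Q)=41/2, d(KY,R)=45/2, d(KY,T)=8
step 3: merge (Q,R) at d=14, Q=-287/2; branch lengths Q→117/16, R→107/16; new cluster QR
  updated: d(HS,QR)=45/4, d(KY,QR)=29/2, d(N,QR)=43/2, d(QR,T)=21/2
step 4: merge (N,T) at d=12, Q=-189/2; branch lengths N→33/4, T→15/4; new cluster NT
  updated: d(HS,NT)=16, d(KY,NT)=37/4, d(NT,QR)=10
step 5: merge (HS,QR) at d=45/4, Q=-217/4; branch lengths HS→111/16, QR→69/16; new cluster HQRS
  updated: d(HQRS,KY)=17/2, d(HQRS,NT)=59/8
step 6: merge (HQRS,KY) at d=17/2, Q=-201/8; branch lengths HQRS→53/16, KY→83/16; new cluster HKQRSY
  updated: d(HKQRSY,NT)=65/16
step 7: merge (HKQRSY,NT) at d=65/16; branch lengths HKQRSY→65/32, NT→65/32; new cluster HKNQRSTY
final tree: ((((H:17/6,S:7/6):111/16,(Q:117/16,R:107/16):69/16):53/16,(K:37/20,Y:123/20):83/16):65/32,(N:33/4,T:15/4):65/32)
total length: 989/16

((((H:17/6,S:7/6):111/16,(Q:117/16,R:107/16):69/16):53/16,(K:37/20,Y:123/20):83/16):65/32,(N:33/4,T:15/4):65/32)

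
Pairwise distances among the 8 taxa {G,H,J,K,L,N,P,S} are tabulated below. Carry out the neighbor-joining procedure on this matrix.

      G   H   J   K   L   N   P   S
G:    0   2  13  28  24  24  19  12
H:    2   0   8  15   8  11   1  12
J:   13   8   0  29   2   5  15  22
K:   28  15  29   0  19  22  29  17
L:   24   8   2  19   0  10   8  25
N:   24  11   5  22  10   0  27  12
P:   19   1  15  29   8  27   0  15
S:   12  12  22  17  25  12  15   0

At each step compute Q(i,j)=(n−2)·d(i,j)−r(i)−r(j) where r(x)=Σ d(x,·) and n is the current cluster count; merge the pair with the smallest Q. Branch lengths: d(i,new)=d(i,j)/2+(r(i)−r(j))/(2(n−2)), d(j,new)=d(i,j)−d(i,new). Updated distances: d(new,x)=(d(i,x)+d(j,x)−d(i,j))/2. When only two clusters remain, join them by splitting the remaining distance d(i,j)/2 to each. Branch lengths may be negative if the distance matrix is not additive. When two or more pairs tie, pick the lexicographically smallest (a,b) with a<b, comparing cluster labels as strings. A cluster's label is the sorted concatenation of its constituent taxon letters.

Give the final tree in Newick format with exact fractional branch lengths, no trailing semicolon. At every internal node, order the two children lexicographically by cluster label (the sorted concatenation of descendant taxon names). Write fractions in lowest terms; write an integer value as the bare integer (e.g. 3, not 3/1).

((((G:343/48,(H:-159/32,P:191/32):137/48):93/32,((J:5/6,L:7/6):17/10,N:24/5):189/32):71/32,K:103/8):33/16,S:33/16)

1. join J+L (d=2, Q=-178) ⇒ JL; edges |J|=5/6, |L|=7/6
  updated: d(G,JL)=35/2, d(H,JL)=7, d(JL,K)=23, d(JL,N)=13/2, d(JL,P)=21/2, d(JL,S)=45/2
2. join JL+N (d=13/2, Q=-157) ⇒ JLN; edges |JL|=17/10, |N|=24/5
  updated: d(G,JLN)=35/2, d(H,JLN)=23/4, d(JLN,K)=77/4, d(JLN,P)=31/2, d(JLN,S)=14
3. join H+P (d=1, Q=-445/4) ⇒ HP; edges |H|=-159/32, |P|=191/32
  updated: d(G,HP)=10, d(HP,JLN)=81/8, d(HP,K)=43/2, d(HP,S)=13
4. join G+HP (d=10, Q=-737/8) ⇒ GHP; edges |G|=343/48, |HP|=137/48
  updated: d(GHP,JLN)=141/16, d(GHP,K)=79/4, d(GHP,S)=15/2
5. join GHP+JLN (d=141/16, Q=-121/2) ⇒ GHJLNP; edges |GHP|=93/32, |JLN|=189/32
  updated: d(GHJLNP,K)=483/32, d(GHJLNP,S)=203/32
6. join GHJLNP+K (d=483/32, Q=-615/16) ⇒ GHJKLNP; edges |GHJLNP|=71/32, |K|=103/8
  updated: d(GHJKLNP,S)=33/8
7. join GHJKLNP+S (d=33/8) ⇒ GHJKLNPS; edges |GHJKLNP|=33/16, |S|=33/16
final tree: ((((G:343/48,(H:-159/32,P:191/32):137/48):93/32,((J:5/6,L:7/6):17/10,N:24/5):189/32):71/32,K:103/8):33/16,S:33/16)
total length: 1521/32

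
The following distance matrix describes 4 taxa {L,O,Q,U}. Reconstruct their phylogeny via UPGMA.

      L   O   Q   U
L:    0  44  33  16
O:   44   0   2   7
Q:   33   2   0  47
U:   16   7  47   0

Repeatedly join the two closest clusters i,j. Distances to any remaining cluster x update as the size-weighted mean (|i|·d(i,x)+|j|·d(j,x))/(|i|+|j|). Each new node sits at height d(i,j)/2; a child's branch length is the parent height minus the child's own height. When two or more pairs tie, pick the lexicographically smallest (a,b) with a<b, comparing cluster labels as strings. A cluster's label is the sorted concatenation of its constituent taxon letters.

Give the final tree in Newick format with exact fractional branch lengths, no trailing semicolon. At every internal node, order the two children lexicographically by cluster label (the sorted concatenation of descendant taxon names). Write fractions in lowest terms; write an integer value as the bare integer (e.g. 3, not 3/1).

iteration 1: select O,Q (d=2); attach at lengths (1, 1); label the merged cluster OQ
  updated: d(L,OQ)=77/2, d(OQ,U)=27
iteration 2: select L,U (d=16); attach at lengths (8, 8); label the merged cluster LU
  updated: d(LU,OQ)=131/4
iteration 3: select LU,OQ (d=131/4); attach at lengths (67/8, 123/8); label the merged cluster LOQU
final tree: ((L:8,U:8):67/8,(O:1,Q:1):123/8)
total length: 167/4

((L:8,U:8):67/8,(O:1,Q:1):123/8)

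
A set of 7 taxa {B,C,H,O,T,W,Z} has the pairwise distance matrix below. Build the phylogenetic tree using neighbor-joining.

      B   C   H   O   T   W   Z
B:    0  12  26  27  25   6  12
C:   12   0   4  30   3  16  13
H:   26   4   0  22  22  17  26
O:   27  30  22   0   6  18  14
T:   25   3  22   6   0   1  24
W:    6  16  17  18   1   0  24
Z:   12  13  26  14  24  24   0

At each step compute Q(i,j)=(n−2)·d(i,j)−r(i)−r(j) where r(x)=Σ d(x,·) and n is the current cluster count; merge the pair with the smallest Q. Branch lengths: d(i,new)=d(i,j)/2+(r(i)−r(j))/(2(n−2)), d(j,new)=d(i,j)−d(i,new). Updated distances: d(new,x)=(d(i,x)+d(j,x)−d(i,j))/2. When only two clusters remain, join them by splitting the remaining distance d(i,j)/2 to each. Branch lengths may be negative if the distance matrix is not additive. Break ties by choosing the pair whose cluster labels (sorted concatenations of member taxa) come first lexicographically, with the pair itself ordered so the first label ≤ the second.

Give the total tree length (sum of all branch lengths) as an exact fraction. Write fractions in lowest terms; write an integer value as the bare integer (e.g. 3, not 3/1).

step 1: merge (C,H) at d=4, Q=-175; branch lengths C→-19/10, H→59/10; new cluster CH
  updated: d(B,CH)=17, d(CH,O)=24, d(CH,T)=21/2, d(CH,W)=29/2, d(CH,Z)=35/2
step 2: merge (O,T) at d=6, Q=-263/2; branch lengths O→93/16, T→3/16; new cluster OT
  updated: d(B,OT)=23, d(CH,OT)=57/4, d(OT,W)=13/2, d(OT,Z)=16
step 3: merge (B,Z) at d=12, Q=-183/2; branch lengths B→49/12, Z→95/12; new cluster BZ
  updated: d(BZ,CH)=45/4, d(BZ,OT)=27/2, d(BZ,W)=9
step 4: merge (BZ,CH) at d=45/4, Q=-205/4; branch lengths BZ→65/16, CH→115/16; new cluster BCHZ
  updated: d(BCHZ,OT)=33/4, d(BCHZ,W)=49/8
step 5: merge (BCHZ,OT) at d=33/4, Q=-167/8; branch lengths BCHZ→63/16, OT→69/16; new cluster BCHOTZ
  updated: d(BCHOTZ,W)=35/16
step 6: merge (BCHOTZ,W) at d=35/16; branch lengths BCHOTZ→35/32, W→35/32; new cluster BCHOTWZ
final tree: ((((B:49/12,Z:95/12):65/16,(C:-19/10,H:59/10):115/16):63/16,(O:93/16,T:3/16):69/16):35/32,W:35/32)
total length: 699/16

699/16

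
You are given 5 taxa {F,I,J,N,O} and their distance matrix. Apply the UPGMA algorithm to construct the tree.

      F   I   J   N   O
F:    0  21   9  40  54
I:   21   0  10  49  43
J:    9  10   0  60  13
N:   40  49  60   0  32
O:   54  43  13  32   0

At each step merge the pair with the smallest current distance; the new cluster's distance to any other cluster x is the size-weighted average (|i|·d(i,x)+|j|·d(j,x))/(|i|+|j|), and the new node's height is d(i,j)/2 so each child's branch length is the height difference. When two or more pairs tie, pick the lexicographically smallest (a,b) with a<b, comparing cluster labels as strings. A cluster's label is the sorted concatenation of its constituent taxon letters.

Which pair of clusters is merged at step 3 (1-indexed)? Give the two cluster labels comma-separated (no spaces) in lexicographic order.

N,O

iteration 1: select F,J (d=9); attach at lengths (9/2, 9/2); label the merged cluster FJ
  updated: d(FJ,I)=31/2, d(FJ,N)=50, d(FJ,O)=67/2
iteration 2: select FJ,I (d=31/2); attach at lengths (13/4, 31/4); label the merged cluster FIJ
  updated: d(FIJ,N)=149/3, d(FIJ,O)=110/3
iteration 3: select N,O (d=32); attach at lengths (16, 16); label the merged cluster NO
  updated: d(FIJ,NO)=259/6
iteration 4: select FIJ,NO (d=259/6); attach at lengths (83/6, 67/12); label the merged cluster FIJNO
final tree: (((F:9/2,J:9/2):13/4,I:31/4):83/6,(N:16,O:16):67/12)
total length: 857/12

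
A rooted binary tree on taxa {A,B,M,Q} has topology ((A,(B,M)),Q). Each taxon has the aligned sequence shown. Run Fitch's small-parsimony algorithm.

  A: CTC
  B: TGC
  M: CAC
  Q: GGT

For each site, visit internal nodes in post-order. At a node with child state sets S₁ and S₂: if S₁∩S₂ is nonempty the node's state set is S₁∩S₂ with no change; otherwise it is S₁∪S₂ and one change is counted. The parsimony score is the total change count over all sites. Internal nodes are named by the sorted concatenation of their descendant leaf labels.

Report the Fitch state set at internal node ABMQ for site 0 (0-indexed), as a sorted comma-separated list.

C,G

[col 0] BM: children B:{T}, M:{C} ∪→ {C,T}; cost 1
[col 0] ABM: children A:{C}, BM:{C,T} ∩→ {C}; cost 0
[col 0] ABMQ: children ABM:{C}, Q:{G} ∪→ {C,G}; cost 1
[col 1] BM: children B:{G}, M:{A} ∪→ {A,G}; cost 1
[col 1] ABM: children A:{T}, BM:{A,G} ∪→ {A,G,T}; cost 1
[col 1] ABMQ: children ABM:{A,G,T}, Q:{G} ∩→ {G}; cost 0
[col 2] BM: children B:{C}, M:{C} ∩→ {C}; cost 0
[col 2] ABM: children A:{C}, BM:{C} ∩→ {C}; cost 0
[col 2] ABMQ: children ABM:{C}, Q:{T} ∪→ {C,T}; cost 1
per-site changes: [2, 2, 1]; total = 5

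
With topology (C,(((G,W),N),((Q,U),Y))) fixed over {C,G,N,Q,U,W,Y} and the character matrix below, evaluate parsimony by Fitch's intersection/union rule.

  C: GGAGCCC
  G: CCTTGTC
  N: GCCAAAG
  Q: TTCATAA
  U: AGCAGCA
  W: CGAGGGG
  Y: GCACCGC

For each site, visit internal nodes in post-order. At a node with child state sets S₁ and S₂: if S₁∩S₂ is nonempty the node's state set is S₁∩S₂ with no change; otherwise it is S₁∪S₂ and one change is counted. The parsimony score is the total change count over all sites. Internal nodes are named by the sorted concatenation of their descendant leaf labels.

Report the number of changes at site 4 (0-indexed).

4

site 0, node GW: G={C} ∩ W={C} → {C} (+0)
site 0, node GNW: GW={C} ∪ N={G} → {C,G} (+1)
site 0, node QU: Q={T} ∪ U={A} → {A,T} (+1)
site 0, node QUY: QU={A,T} ∪ Y={G} → {A,G,T} (+1)
site 0, node GNQUWY: GNW={C,G} ∩ QUY={A,G,T} → {G} (+0)
site 0, node CGNQUWY: C={G} ∩ GNQUWY={G} → {G} (+0)
site 1, node GW: G={C} ∪ W={G} → {C,G} (+1)
site 1, node GNW: GW={C,G} ∩ N={C} → {C} (+0)
site 1, node QU: Q={T} ∪ U={G} → {G,T} (+1)
site 1, node QUY: QU={G,T} ∪ Y={C} → {C,G,T} (+1)
site 1, node GNQUWY: GNW={C} ∩ QUY={C,G,T} → {C} (+0)
site 1, node CGNQUWY: C={G} ∪ GNQUWY={C} → {C,G} (+1)
site 2, node GW: G={T} ∪ W={A} → {A,T} (+1)
site 2, node GNW: GW={A,T} ∪ N={C} → {A,C,T} (+1)
site 2, node QU: Q={C} ∩ U={C} → {C} (+0)
site 2, node QUY: QU={C} ∪ Y={A} → {A,C} (+1)
site 2, node GNQUWY: GNW={A,C,T} ∩ QUY={A,C} → {A,C} (+0)
site 2, node CGNQUWY: C={A} ∩ GNQUWY={A,C} → {A} (+0)
site 3, node GW: G={T} ∪ W={G} → {G,T} (+1)
site 3, node GNW: GW={G,T} ∪ N={A} → {A,G,T} (+1)
site 3, node QU: Q={A} ∩ U={A} → {A} (+0)
site 3, node QUY: QU={A} ∪ Y={C} → {A,C} (+1)
site 3, node GNQUWY: GNW={A,G,T} ∩ QUY={A,C} → {A} (+0)
site 3, node CGNQUWY: C={G} ∪ GNQUWY={A} → {A,G} (+1)
site 4, node GW: G={G} ∩ W={G} → {G} (+0)
site 4, node GNW: GW={G} ∪ N={A} → {A,G} (+1)
site 4, node QU: Q={T} ∪ U={G} → {G,T} (+1)
site 4, node QUY: QU={G,T} ∪ Y={C} → {C,G,T} (+1)
site 4, node GNQUWY: GNW={A,G} ∩ QUY={C,G,T} → {G} (+0)
site 4, node CGNQUWY: C={C} ∪ GNQUWY={G} → {C,G} (+1)
site 5, node GW: G={T} ∪ W={G} → {G,T} (+1)
site 5, node GNW: GW={G,T} ∪ N={A} → {A,G,T} (+1)
site 5, node QU: Q={A} ∪ U={C} → {A,C} (+1)
site 5, node QUY: QU={A,C} ∪ Y={G} → {A,C,G} (+1)
site 5, node GNQUWY: GNW={A,G,T} ∩ QUY={A,C,G} → {A,G} (+0)
site 5, node CGNQUWY: C={C} ∪ GNQUWY={A,G} → {A,C,G} (+1)
site 6, node GW: G={C} ∪ W={G} → {C,G} (+1)
site 6, node GNW: GW={C,G} ∩ N={G} → {G} (+0)
site 6, node QU: Q={A} ∩ U={A} → {A} (+0)
site 6, node QUY: QU={A} ∪ Y={C} → {A,C} (+1)
site 6, node GNQUWY: GNW={G} ∪ QUY={A,C} → {A,C,G} (+1)
site 6, node CGNQUWY: C={C} ∩ GNQUWY={A,C,G} → {C} (+0)
per-site changes: [3, 4, 3, 4, 4, 5, 3]; total = 26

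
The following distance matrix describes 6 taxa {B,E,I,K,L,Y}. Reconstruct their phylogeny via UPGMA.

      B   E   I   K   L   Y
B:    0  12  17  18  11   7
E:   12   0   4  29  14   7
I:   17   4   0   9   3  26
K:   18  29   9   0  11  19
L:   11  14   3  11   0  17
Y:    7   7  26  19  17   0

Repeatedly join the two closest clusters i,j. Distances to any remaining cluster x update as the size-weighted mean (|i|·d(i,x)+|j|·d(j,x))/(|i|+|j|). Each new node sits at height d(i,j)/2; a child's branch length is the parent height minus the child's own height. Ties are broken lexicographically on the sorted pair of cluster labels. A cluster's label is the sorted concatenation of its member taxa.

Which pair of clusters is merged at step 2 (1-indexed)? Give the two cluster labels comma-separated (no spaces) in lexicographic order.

B,Y

step 1: merge (I,L) at d=3; branch lengths I→3/2, L→3/2; new cluster IL
  updated: d(B,IL)=14, d(E,IL)=9, d(IL,K)=10, d(IL,Y)=43/2
step 2: merge (B,Y) at d=7; branch lengths B→7/2, Y→7/2; new cluster BY
  updated: d(BY,E)=19/2, d(BY,IL)=71/4, d(BY,K)=37/2
step 3: merge (E,IL) at d=9; branch lengths E→9/2, IL→3; new cluster EIL
  updated: d(BY,EIL)=15, d(EIL,K)=49/3
step 4: merge (BY,EIL) at d=15; branch lengths BY→4, EIL→3; new cluster BEILY
  updated: d(BEILY,K)=86/5
step 5: merge (BEILY,K) at d=86/5; branch lengths BEILY→11/10, K→43/5; new cluster BEIKLY
final tree: (((B:7/2,Y:7/2):4,(E:9/2,(I:3/2,L:3/2):3):3):11/10,K:43/5)
total length: 171/5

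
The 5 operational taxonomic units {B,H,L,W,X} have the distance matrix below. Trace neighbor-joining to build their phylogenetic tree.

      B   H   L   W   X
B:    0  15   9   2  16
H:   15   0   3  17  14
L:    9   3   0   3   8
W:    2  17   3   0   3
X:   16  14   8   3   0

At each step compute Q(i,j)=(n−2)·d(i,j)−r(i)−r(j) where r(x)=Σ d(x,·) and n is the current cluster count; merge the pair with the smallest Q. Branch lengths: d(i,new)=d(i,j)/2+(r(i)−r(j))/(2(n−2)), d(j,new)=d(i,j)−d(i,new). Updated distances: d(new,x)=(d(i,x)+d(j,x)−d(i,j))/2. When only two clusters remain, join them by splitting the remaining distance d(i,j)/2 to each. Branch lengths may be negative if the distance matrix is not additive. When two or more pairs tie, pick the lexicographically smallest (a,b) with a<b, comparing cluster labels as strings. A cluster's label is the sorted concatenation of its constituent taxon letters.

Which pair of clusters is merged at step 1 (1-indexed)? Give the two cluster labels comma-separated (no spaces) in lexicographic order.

H,L

step 1: merge (H,L) at d=3, Q=-63; branch lengths H→35/6, L→-17/6; new cluster HL
  updated: d(B,HL)=21/2, d(HL,W)=17/2, d(HL,X)=19/2
step 2: merge (B,W) at d=2, Q=-38; branch lengths B→19/4, W→-11/4; new cluster BW
  updated: d(BW,HL)=17/2, d(BW,X)=17/2
step 3: merge (BW,HL) at d=17/2, Q=-53/2; branch lengths BW→15/4, HL→19/4; new cluster BHLW
  updated: d(BHLW,X)=19/4
step 4: merge (BHLW,X) at d=19/4; branch lengths BHLW→19/8, X→19/8; new cluster BHLWX
final tree: (((B:19/4,W:-11/4):15/4,(H:35/6,L:-17/6):19/4):19/8,X:19/8)
total length: 73/4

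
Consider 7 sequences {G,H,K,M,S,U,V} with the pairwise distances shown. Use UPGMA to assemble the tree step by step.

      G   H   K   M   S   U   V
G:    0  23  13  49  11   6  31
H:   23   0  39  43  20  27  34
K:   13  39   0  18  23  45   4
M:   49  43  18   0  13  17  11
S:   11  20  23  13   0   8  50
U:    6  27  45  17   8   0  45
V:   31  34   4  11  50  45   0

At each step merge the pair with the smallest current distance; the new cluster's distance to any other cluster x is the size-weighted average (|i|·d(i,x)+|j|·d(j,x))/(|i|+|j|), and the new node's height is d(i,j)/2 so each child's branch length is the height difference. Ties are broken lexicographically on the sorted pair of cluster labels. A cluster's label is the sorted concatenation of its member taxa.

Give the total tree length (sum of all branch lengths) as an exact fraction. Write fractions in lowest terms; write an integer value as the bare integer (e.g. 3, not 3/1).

1. join K+V (d=4) ⇒ KV; edges |K|=2, |V|=2
  updated: d(G,KV)=22, d(H,KV)=73/2, d(KV,M)=29/2, d(KV,S)=73/2, d(KV,U)=45
2. join G+U (d=6) ⇒ GU; edges |G|=3, |U|=3
  updated: d(GU,H)=25, d(GU,KV)=67/2, d(GU,M)=33, d(GU,S)=19/2
3. join GU+S (d=19/2) ⇒ GSU; edges |GU|=7/4, |S|=19/4
  updated: d(GSU,H)=70/3, d(GSU,KV)=69/2, d(GSU,M)=79/3
4. join KV+M (d=29/2) ⇒ KMV; edges |KV|=21/4, |M|=29/4
  updated: d(GSU,KMV)=286/9, d(H,KMV)=116/3
5. join GSU+H (d=70/3) ⇒ GHSU; edges |GSU|=83/12, |H|=35/3
  updated: d(GHSU,KMV)=67/2
6. join GHSU+KMV (d=67/2) ⇒ GHKMSUV; edges |GHSU|=61/12, |KMV|=19/2
final tree: ((((G:3,U:3):7/4,S:19/4):83/12,H:35/3):61/12,((K:2,V:2):21/4,M:29/4):19/2)
total length: 373/6

373/6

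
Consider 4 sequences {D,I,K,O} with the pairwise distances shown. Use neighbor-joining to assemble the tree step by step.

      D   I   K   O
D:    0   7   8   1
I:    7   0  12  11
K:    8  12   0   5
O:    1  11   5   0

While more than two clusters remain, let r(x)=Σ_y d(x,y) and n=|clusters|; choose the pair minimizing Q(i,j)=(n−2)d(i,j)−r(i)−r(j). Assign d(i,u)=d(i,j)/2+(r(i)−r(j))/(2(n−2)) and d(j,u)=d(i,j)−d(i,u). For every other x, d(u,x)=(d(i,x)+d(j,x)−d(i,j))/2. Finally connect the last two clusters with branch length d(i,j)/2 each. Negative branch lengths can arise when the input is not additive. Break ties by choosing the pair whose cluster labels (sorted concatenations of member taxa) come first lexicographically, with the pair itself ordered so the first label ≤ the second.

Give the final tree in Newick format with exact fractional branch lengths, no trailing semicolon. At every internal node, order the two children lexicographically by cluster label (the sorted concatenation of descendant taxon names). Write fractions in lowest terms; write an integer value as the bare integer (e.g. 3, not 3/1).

1. join D+I (d=7, Q=-32) ⇒ DI; edges |D|=0, |I|=7
  updated: d(DI,K)=13/2, d(DI,O)=5/2
2. join DI+K (d=13/2, Q=-14) ⇒ DIK; edges |DI|=2, |K|=9/2
  updated: d(DIK,O)=1/2
3. join DIK+O (d=1/2) ⇒ DIKO; edges |DIK|=1/4, |O|=1/4
final tree: (((D:0,I:7):2,K:9/2):1/4,O:1/4)
total length: 14

(((D:0,I:7):2,K:9/2):1/4,O:1/4)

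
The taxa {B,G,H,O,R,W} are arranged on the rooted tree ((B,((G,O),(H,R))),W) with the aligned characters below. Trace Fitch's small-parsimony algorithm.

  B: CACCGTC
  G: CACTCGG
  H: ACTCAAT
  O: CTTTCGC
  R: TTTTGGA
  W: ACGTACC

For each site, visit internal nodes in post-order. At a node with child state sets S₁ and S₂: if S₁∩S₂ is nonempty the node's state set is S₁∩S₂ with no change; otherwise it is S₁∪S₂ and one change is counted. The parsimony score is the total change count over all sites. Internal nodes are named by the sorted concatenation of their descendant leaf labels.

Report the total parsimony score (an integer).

21

GO@0: {C} ∩ {C} = {C} (intersection, +0)
HR@0: {A} ∪ {T} = {A,T} (union, +1)
GHOR@0: {C} ∪ {A,T} = {A,C,T} (union, +1)
BGHOR@0: {C} ∩ {A,C,T} = {C} (intersection, +0)
BGHORW@0: {C} ∪ {A} = {A,C} (union, +1)
GO@1: {A} ∪ {T} = {A,T} (union, +1)
HR@1: {C} ∪ {T} = {C,T} (union, +1)
GHOR@1: {A,T} ∩ {C,T} = {T} (intersection, +0)
BGHOR@1: {A} ∪ {T} = {A,T} (union, +1)
BGHORW@1: {A,T} ∪ {C} = {A,C,T} (union, +1)
GO@2: {C} ∪ {T} = {C,T} (union, +1)
HR@2: {T} ∩ {T} = {T} (intersection, +0)
GHOR@2: {C,T} ∩ {T} = {T} (intersection, +0)
BGHOR@2: {C} ∪ {T} = {C,T} (union, +1)
BGHORW@2: {C,T} ∪ {G} = {C,G,T} (union, +1)
GO@3: {T} ∩ {T} = {T} (intersection, +0)
HR@3: {C} ∪ {T} = {C,T} (union, +1)
GHOR@3: {T} ∩ {C,T} = {T} (intersection, +0)
BGHOR@3: {C} ∪ {T} = {C,T} (union, +1)
BGHORW@3: {C,T} ∩ {T} = {T} (intersection, +0)
GO@4: {C} ∩ {C} = {C} (intersection, +0)
HR@4: {A} ∪ {G} = {A,G} (union, +1)
GHOR@4: {C} ∪ {A,G} = {A,C,G} (union, +1)
BGHOR@4: {G} ∩ {A,C,G} = {G} (intersection, +0)
BGHORW@4: {G} ∪ {A} = {A,G} (union, +1)
GO@5: {G} ∩ {G} = {G} (intersection, +0)
HR@5: {A} ∪ {G} = {A,G} (union, +1)
GHOR@5: {G} ∩ {A,G} = {G} (intersection, +0)
BGHOR@5: {T} ∪ {G} = {G,T} (union, +1)
BGHORW@5: {G,T} ∪ {C} = {C,G,T} (union, +1)
GO@6: {G} ∪ {C} = {C,G} (union, +1)
HR@6: {T} ∪ {A} = {A,T} (union, +1)
GHOR@6: {C,G} ∪ {A,T} = {A,C,G,T} (union, +1)
BGHOR@6: {C} ∩ {A,C,G,T} = {C} (intersection, +0)
BGHORW@6: {C} ∩ {C} = {C} (intersection, +0)
per-site changes: [3, 4, 3, 2, 3, 3, 3]; total = 21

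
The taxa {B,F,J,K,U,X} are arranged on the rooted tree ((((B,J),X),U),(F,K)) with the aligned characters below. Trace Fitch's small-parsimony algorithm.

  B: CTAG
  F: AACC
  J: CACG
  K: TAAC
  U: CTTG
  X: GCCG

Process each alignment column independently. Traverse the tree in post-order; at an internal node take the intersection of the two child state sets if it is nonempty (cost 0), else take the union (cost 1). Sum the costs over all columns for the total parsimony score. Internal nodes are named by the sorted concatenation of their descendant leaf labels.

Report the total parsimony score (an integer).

10

[col 0] BJ: children B:{C}, J:{C} ∩→ {C}; cost 0
[col 0] BJX: children BJ:{C}, X:{G} ∪→ {C,G}; cost 1
[col 0] BJUX: children BJX:{C,G}, U:{C} ∩→ {C}; cost 0
[col 0] FK: children F:{A}, K:{T} ∪→ {A,T}; cost 1
[col 0] BFJKUX: children BJUX:{C}, FK:{A,T} ∪→ {A,C,T}; cost 1
[col 1] BJ: children B:{T}, J:{A} ∪→ {A,T}; cost 1
[col 1] BJX: children BJ:{A,T}, X:{C} ∪→ {A,C,T}; cost 1
[col 1] BJUX: children BJX:{A,C,T}, U:{T} ∩→ {T}; cost 0
[col 1] FK: children F:{A}, K:{A} ∩→ {A}; cost 0
[col 1] BFJKUX: children BJUX:{T}, FK:{A} ∪→ {A,T}; cost 1
[col 2] BJ: children B:{A}, J:{C} ∪→ {A,C}; cost 1
[col 2] BJX: children BJ:{A,C}, X:{C} ∩→ {C}; cost 0
[col 2] BJUX: children BJX:{C}, U:{T} ∪→ {C,T}; cost 1
[col 2] FK: children F:{C}, K:{A} ∪→ {A,C}; cost 1
[col 2] BFJKUX: children BJUX:{C,T}, FK:{A,C} ∩→ {C}; cost 0
[col 3] BJ: children B:{G}, J:{G} ∩→ {G}; cost 0
[col 3] BJX: children BJ:{G}, X:{G} ∩→ {G}; cost 0
[col 3] BJUX: children BJX:{G}, U:{G} ∩→ {G}; cost 0
[col 3] FK: children F:{C}, K:{C} ∩→ {C}; cost 0
[col 3] BFJKUX: children BJUX:{G}, FK:{C} ∪→ {C,G}; cost 1
per-site changes: [3, 3, 3, 1]; total = 10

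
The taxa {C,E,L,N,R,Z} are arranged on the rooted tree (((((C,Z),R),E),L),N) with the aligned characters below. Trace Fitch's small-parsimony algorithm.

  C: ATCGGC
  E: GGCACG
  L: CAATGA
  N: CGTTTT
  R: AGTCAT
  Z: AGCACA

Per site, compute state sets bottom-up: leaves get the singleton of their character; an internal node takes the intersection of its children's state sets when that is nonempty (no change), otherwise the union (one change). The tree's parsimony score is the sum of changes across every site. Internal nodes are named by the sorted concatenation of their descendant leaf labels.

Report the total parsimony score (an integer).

[col 0] CZ: children C:{A}, Z:{A} ∩→ {A}; cost 0
[col 0] CRZ: children CZ:{A}, R:{A} ∩→ {A}; cost 0
[col 0] CERZ: children CRZ:{A}, E:{G} ∪→ {A,G}; cost 1
[col 0] CELRZ: children CERZ:{A,G}, L:{C} ∪→ {A,C,G}; cost 1
[col 0] CELNRZ: children CELRZ:{A,C,G}, N:{C} ∩→ {C}; cost 0
[col 1] CZ: children C:{T}, Z:{G} ∪→ {G,T}; cost 1
[col 1] CRZ: children CZ:{G,T}, R:{G} ∩→ {G}; cost 0
[col 1] CERZ: children CRZ:{G}, E:{G} ∩→ {G}; cost 0
[col 1] CELRZ: children CERZ:{G}, L:{A} ∪→ {A,G}; cost 1
[col 1] CELNRZ: children CELRZ:{A,G}, N:{G} ∩→ {G}; cost 0
[col 2] CZ: children C:{C}, Z:{C} ∩→ {C}; cost 0
[col 2] CRZ: children CZ:{C}, R:{T} ∪→ {C,T}; cost 1
[col 2] CERZ: children CRZ:{C,T}, E:{C} ∩→ {C}; cost 0
[col 2] CELRZ: children CERZ:{C}, L:{A} ∪→ {A,C}; cost 1
[col 2] CELNRZ: children CELRZ:{A,C}, N:{T} ∪→ {A,C,T}; cost 1
[col 3] CZ: children C:{G}, Z:{A} ∪→ {A,G}; cost 1
[col 3] CRZ: children CZ:{A,G}, R:{C} ∪→ {A,C,G}; cost 1
[col 3] CERZ: children CRZ:{A,C,G}, E:{A} ∩→ {A}; cost 0
[col 3] CELRZ: children CERZ:{A}, L:{T} ∪→ {A,T}; cost 1
[col 3] CELNRZ: children CELRZ:{A,T}, N:{T} ∩→ {T}; cost 0
[col 4] CZ: children C:{G}, Z:{C} ∪→ {C,G}; cost 1
[col 4] CRZ: children CZ:{C,G}, R:{A} ∪→ {A,C,G}; cost 1
[col 4] CERZ: children CRZ:{A,C,G}, E:{C} ∩→ {C}; cost 0
[col 4] CELRZ: children CERZ:{C}, L:{G} ∪→ {C,G}; cost 1
[col 4] CELNRZ: children CELRZ:{C,G}, N:{T} ∪→ {C,G,T}; cost 1
[col 5] CZ: children C:{C}, Z:{A} ∪→ {A,C}; cost 1
[col 5] CRZ: children CZ:{A,C}, R:{T} ∪→ {A,C,T}; cost 1
[col 5] CERZ: children CRZ:{A,C,T}, E:{G} ∪→ {A,C,G,T}; cost 1
[col 5] CELRZ: children CERZ:{A,C,G,T}, L:{A} ∩→ {A}; cost 0
[col 5] CELNRZ: children CELRZ:{A}, N:{T} ∪→ {A,T}; cost 1
per-site changes: [2, 2, 3, 3, 4, 4]; total = 18

18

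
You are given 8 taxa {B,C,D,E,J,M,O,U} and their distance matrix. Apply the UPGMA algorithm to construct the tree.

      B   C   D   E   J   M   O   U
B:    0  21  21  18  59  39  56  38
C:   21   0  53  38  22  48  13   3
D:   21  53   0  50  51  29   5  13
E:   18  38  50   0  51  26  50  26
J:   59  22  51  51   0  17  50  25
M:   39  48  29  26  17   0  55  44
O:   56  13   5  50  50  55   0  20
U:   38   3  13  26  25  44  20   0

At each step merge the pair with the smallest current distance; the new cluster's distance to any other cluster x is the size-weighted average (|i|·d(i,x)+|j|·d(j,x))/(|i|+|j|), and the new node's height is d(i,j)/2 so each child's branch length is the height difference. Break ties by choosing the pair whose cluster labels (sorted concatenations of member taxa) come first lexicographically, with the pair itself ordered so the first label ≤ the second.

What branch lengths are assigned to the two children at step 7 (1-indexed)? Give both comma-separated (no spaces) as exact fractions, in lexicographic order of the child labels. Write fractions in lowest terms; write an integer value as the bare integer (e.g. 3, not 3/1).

49/24,295/24

step 1: merge (C,U) at d=3; branch lengths C→3/2, U→3/2; new cluster CU
  updated: d(B,CU)=59/2, d(CU,D)=33, d(CU,E)=32, d(CU,J)=47/2, d(CU,M)=46, d(CU,O)=33/2
step 2: merge (D,O) at d=5; branch lengths D→5/2, O→5/2; new cluster DO
  updated: d(B,DO)=77/2, d(CU,DO)=99/4, d(DO,E)=50, d(DO,J)=101/2, d(DO,M)=42
step 3: merge (J,M) at d=17; branch lengths J→17/2, M→17/2; new cluster JM
  updated: d(B,JM)=49, d(CU,JM)=139/4, d(DO,JM)=185/4, d(E,JM)=77/2
step 4: merge (B,E) at d=18; branch lengths B→9, E→9; new cluster BE
  updated: d(BE,CU)=123/4, d(BE,DO)=177/4, d(BE,JM)=175/4
step 5: merge (CU,DO) at d=99/4; branch lengths CU→87/8, DO→79/8; new cluster CDOU
  updated: d(BE,CDOU)=75/2, d(CDOU,JM)=81/2
step 6: merge (BE,CDOU) at d=75/2; branch lengths BE→39/4, CDOU→51/8; new cluster BCDEOU
  updated: d(BCDEOU,JM)=499/12
step 7: merge (BCDEOU,JM) at d=499/12; branch lengths BCDEOU→49/24, JM→295/24; new cluster BCDEJMOU
final tree: (((B:9,E:9):39/4,((C:3/2,U:3/2):87/8,(D:5/2,O:5/2):79/8):51/8):49/24,(J:17/2,M:17/2):295/24)
total length: 2261/24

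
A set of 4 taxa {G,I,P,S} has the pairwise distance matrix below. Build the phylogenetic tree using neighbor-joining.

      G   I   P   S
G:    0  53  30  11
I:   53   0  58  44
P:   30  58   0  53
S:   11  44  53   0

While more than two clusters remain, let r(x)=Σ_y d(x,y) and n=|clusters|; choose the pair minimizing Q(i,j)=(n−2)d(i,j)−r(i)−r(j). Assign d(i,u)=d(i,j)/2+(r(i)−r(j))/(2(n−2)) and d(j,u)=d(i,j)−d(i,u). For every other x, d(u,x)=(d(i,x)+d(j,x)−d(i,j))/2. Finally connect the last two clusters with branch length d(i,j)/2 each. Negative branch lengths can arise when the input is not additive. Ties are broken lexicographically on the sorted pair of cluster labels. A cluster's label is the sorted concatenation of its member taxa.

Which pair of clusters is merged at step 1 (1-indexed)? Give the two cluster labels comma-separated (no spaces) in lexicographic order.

1. join G+S (d=11, Q=-180) ⇒ GS; edges |G|=2, |S|=9
  updated: d(GS,I)=43, d(GS,P)=36
2. join GS+I (d=43, Q=-137) ⇒ GIS; edges |GS|=21/2, |I|=65/2
  updated: d(GIS,P)=51/2
3. join GIS+P (d=51/2) ⇒ GIPS; edges |GIS|=51/4, |P|=51/4
final tree: (((G:2,S:9):21/2,I:65/2):51/4,P:51/4)
total length: 159/2

G,S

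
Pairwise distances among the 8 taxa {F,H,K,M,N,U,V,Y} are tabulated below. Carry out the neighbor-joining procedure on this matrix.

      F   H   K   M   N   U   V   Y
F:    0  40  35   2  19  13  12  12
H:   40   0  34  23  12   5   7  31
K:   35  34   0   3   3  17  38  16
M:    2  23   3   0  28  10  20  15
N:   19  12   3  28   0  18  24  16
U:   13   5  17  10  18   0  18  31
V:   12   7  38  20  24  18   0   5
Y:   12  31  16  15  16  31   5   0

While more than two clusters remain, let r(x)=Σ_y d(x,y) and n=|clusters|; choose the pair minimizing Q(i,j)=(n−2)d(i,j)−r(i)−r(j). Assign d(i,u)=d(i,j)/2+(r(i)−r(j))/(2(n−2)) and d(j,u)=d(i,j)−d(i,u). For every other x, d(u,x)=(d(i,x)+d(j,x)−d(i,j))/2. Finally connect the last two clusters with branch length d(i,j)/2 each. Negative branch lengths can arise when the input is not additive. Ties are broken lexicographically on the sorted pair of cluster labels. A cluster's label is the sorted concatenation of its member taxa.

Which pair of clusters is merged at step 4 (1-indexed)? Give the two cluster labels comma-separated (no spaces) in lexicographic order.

1. join K+N (d=3, Q=-248) ⇒ KN; edges |K|=11/3, |N|=-2/3
  updated: d(F,KN)=51/2, d(H,KN)=43/2, d(KN,M)=14, d(KN,U)=16, d(KN,V)=59/2, d(KN,Y)=29/2
2. join H+U (d=5, Q=-391/2) ⇒ HU; edges |H|=119/20, |U|=-19/20
  updated: d(F,HU)=24, d(HU,KN)=65/4, d(HU,M)=14, d(HU,V)=10, d(HU,Y)=57/2
3. join F+M (d=2, Q=-265/2) ⇒ FM; edges |F|=37/16, |M|=-5/16
  updated: d(FM,HU)=18, d(FM,KN)=75/4, d(FM,V)=15, d(FM,Y)=25/2
4. join V+Y (d=5, Q=-105) ⇒ VY; edges |V|=7/3, |Y|=8/3
  updated: d(FM,VY)=45/4, d(HU,VY)=67/4, d(KN,VY)=39/2
5. join FM+VY (d=45/4, Q=-73) ⇒ FMVY; edges |FM|=23/4, |VY|=11/2
  updated: d(FMVY,HU)=47/4, d(FMVY,KN)=27/2
6. join FMVY+HU (d=47/4, Q=-83/2) ⇒ FHMUVY; edges |FMVY|=9/2, |HU|=29/4
  updated: d(FHMUVY,KN)=9
7. join FHMUVY+KN (d=9) ⇒ FHKMNUVY; edges |FHMUVY|=9/2, |KN|=9/2
final tree: ((((F:37/16,M:-5/16):23/4,(V:7/3,Y:8/3):11/2):9/2,(H:119/20,U:-19/20):29/4):9/2,(K:11/3,N:-2/3):9/2)
total length: 47

V,Y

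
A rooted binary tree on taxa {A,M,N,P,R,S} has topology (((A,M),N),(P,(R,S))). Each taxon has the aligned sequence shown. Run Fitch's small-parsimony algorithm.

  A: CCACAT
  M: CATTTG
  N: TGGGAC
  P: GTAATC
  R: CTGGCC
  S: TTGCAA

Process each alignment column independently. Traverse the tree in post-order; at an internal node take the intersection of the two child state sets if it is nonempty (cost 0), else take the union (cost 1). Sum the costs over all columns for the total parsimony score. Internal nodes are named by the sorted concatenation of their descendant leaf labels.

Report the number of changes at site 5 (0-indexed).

3

site 0, node AM: A={C} ∩ M={C} → {C} (+0)
site 0, node AMN: AM={C} ∪ N={T} → {C,T} (+1)
site 0, node RS: R={C} ∪ S={T} → {C,T} (+1)
site 0, node PRS: P={G} ∪ RS={C,T} → {C,G,T} (+1)
site 0, node AMNPRS: AMN={C,T} ∩ PRS={C,G,T} → {C,T} (+0)
site 1, node AM: A={C} ∪ M={A} → {A,C} (+1)
site 1, node AMN: AM={A,C} ∪ N={G} → {A,C,G} (+1)
site 1, node RS: R={T} ∩ S={T} → {T} (+0)
site 1, node PRS: P={T} ∩ RS={T} → {T} (+0)
site 1, node AMNPRS: AMN={A,C,G} ∪ PRS={T} → {A,C,G,T} (+1)
site 2, node AM: A={A} ∪ M={T} → {A,T} (+1)
site 2, node AMN: AM={A,T} ∪ N={G} → {A,G,T} (+1)
site 2, node RS: R={G} ∩ S={G} → {G} (+0)
site 2, node PRS: P={A} ∪ RS={G} → {A,G} (+1)
site 2, node AMNPRS: AMN={A,G,T} ∩ PRS={A,G} → {A,G} (+0)
site 3, node AM: A={C} ∪ M={T} → {C,T} (+1)
site 3, node AMN: AM={C,T} ∪ N={G} → {C,G,T} (+1)
site 3, node RS: R={G} ∪ S={C} → {C,G} (+1)
site 3, node PRS: P={A} ∪ RS={C,G} → {A,C,G} (+1)
site 3, node AMNPRS: AMN={C,G,T} ∩ PRS={A,C,G} → {C,G} (+0)
site 4, node AM: A={A} ∪ M={T} → {A,T} (+1)
site 4, node AMN: AM={A,T} ∩ N={A} → {A} (+0)
site 4, node RS: R={C} ∪ S={A} → {A,C} (+1)
site 4, node PRS: P={T} ∪ RS={A,C} → {A,C,T} (+1)
site 4, node AMNPRS: AMN={A} ∩ PRS={A,C,T} → {A} (+0)
site 5, node AM: A={T} ∪ M={G} → {G,T} (+1)
site 5, node AMN: AM={G,T} ∪ N={C} → {C,G,T} (+1)
site 5, node RS: R={C} ∪ S={A} → {A,C} (+1)
site 5, node PRS: P={C} ∩ RS={A,C} → {C} (+0)
site 5, node AMNPRS: AMN={C,G,T} ∩ PRS={C} → {C} (+0)
per-site changes: [3, 3, 3, 4, 3, 3]; total = 19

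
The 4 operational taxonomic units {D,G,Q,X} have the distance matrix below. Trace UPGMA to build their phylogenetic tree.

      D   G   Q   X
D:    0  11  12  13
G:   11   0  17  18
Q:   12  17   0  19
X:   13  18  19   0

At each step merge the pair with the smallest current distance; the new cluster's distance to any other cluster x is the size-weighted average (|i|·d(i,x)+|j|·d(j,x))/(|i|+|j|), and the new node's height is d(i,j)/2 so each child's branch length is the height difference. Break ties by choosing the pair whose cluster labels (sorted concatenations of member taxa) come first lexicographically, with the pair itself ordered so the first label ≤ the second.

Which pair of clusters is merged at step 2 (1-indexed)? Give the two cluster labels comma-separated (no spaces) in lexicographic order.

DG,Q

iteration 1: select D,G (d=11); attach at lengths (11/2, 11/2); label the merged cluster DG
  updated: d(DG,Q)=29/2, d(DG,X)=31/2
iteration 2: select DG,Q (d=29/2); attach at lengths (7/4, 29/4); label the merged cluster DGQ
  updated: d(DGQ,X)=50/3
iteration 3: select DGQ,X (d=50/3); attach at lengths (13/12, 25/3); label the merged cluster DGQX
final tree: (((D:11/2,G:11/2):7/4,Q:29/4):13/12,X:25/3)
total length: 353/12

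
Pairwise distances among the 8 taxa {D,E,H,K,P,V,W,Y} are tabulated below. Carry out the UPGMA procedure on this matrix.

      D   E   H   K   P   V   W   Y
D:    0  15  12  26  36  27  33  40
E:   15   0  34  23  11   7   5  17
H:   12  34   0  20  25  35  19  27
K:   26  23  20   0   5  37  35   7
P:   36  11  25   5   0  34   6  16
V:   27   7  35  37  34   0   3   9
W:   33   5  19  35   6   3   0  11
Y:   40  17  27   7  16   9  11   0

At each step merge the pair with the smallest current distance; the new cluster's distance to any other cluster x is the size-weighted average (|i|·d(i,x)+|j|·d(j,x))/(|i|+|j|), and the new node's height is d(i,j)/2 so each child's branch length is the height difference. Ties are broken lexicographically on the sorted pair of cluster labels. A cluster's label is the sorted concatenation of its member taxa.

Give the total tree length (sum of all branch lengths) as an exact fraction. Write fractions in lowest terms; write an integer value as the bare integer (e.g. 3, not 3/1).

57

step 1: merge (V,W) at d=3; branch lengths V→3/2, W→3/2; new cluster VW
  updated: d(D,VW)=30, d(E,VW)=6, d(H,VW)=27, d(K,VW)=36, d(P,VW)=20, d(VW,Y)=10
step 2: merge (K,P) at d=5; branch lengths K→5/2, P→5/2; new cluster KP
  updated: d(D,KP)=31, d(E,KP)=17, d(H,KP)=45/2, d(KP,VW)=28, d(KP,Y)=23/2
step 3: merge (E,VW) at d=6; branch lengths E→3, VW→3/2; new cluster EVW
  updated: d(D,EVW)=25, d(EVW,H)=88/3, d(EVW,KP)=73/3, d(EVW,Y)=37/3
step 4: merge (KP,Y) at d=23/2; branch lengths KP→13/4, Y→23/4; new cluster KPY
  updated: d(D,KPY)=34, d(EVW,KPY)=61/3, d(H,KPY)=24
step 5: merge (D,H) at d=12; branch lengths D→6, H→6; new cluster DH
  updated: d(DH,EVW)=163/6, d(DH,KPY)=29
step 6: merge (EVW,KPY) at d=61/3; branch lengths EVW→43/6, KPY→53/12; new cluster EKPVWY
  updated: d(DH,EKPVWY)=337/12
step 7: merge (DH,EKPVWY) at d=337/12; branch lengths DH→193/24, EKPVWY→31/8; new cluster DEHKPVWY
final tree: ((D:6,H:6):193/24,((E:3,(V:3/2,W:3/2):3/2):43/6,((K:5/2,P:5/2):13/4,Y:23/4):53/12):31/8)
total length: 57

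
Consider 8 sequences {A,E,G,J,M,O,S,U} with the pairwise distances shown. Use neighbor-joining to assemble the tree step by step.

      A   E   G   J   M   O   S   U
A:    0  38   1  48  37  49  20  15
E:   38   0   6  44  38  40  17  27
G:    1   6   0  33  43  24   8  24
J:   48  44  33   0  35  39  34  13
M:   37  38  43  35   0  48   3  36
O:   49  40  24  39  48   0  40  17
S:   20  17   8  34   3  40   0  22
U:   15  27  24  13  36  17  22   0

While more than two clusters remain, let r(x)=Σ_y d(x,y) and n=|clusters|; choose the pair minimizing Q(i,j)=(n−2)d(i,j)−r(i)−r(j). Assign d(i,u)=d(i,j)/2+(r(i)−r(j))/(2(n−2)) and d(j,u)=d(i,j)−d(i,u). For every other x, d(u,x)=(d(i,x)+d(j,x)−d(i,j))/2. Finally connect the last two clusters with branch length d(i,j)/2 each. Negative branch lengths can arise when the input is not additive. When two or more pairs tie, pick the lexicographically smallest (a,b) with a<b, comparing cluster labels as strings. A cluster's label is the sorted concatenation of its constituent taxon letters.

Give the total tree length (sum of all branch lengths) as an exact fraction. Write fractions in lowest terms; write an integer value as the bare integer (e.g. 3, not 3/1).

step 1: merge (M,S) at d=3, Q=-366; branch lengths M→19/2, S→-13/2; new cluster MS
  updated: d(A,MS)=27, d(E,MS)=26, d(G,MS)=24, d(J,MS)=33, d(MS,O)=85/2, d(MS,U)=55/2
step 2: merge (A,G) at d=1, Q=-285; branch lengths A→71/10, G→-61/10; new cluster AG
  updated: d(AG,E)=43/2, d(AG,J)=40, d(AG,MS)=25, d(AG,O)=36, d(AG,U)=19
step 3: merge (J,U) at d=13, Q=-441/2; branch lengths J→235/16, U→-27/16; new cluster JU
  updated: d(AG,JU)=23, d(E,JU)=29, d(JU,MS)=95/4, d(JU,O)=43/2
step 4: merge (JU,O) at d=43/2, Q=-691/4; branch lengths JU→29/8, O→143/8; new cluster JOU
  updated: d(AG,JOU)=75/4, d(E,JOU)=95/4, d(JOU,MS)=179/8
step 5: merge (AG,E) at d=43/2, Q=-187/2; branch lengths AG→37/4, E→49/4; new cluster AEG
  updated: d(AEG,JOU)=21/2, d(AEG,MS)=59/4
step 6: merge (AEG,JOU) at d=21/2, Q=-381/8; branch lengths AEG→23/16, JOU→145/16; new cluster AEGJOU
  updated: d(AEGJOU,MS)=213/16
step 7: merge (AEGJOU,MS) at d=213/16; branch lengths AEGJOU→213/32, MS→213/32; new cluster AEGJMOSU
final tree: ((((A:71/10,G:-61/10):37/4,E:49/4):23/16,((J:235/16,U:-27/16):29/8,O:143/8):145/16):213/32,(M:19/2,S:-13/2):213/32)
total length: 1341/16

1341/16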